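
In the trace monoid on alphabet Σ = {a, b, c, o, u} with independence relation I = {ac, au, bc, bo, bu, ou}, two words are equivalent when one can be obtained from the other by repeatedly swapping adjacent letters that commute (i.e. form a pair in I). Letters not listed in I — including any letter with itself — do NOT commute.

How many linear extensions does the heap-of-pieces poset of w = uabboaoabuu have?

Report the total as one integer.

495

#0=u has no predecessor
#1=a has no predecessor
#2=b depends on [1:a]
#3=b depends on [2:b]
#4=o depends on [1:a]
#5=a depends on [3:b, 4:o]
#6=o depends on [5:a]
#7=a depends on [6:o]
#8=b depends on [7:a]
#9=u depends on [0:u]
#10=u depends on [9:u]
sources: [0:u, 1:a]
N(rest) = Σ N(rest − s) over sources s of rest; N(one piece) = 1:
  size 1 → [8]=1  [10]=1
  size 2 → [7,8]=1  [8,10]=2  [9,10]=1
  size 3 → [0,9,10]=1  [6,7,8]=1  [7,8,10]=3  [8,9,10]=3
  size 4 → [0,8,9,10]=4  [5,6,7,8]=1  [6,7,8,10]=4  [7,8,9,10]=6
  size 5 → [0,7,8,9,10]=10  [3,5,6,7,8]=1  [4,5,6,7,8]=1  [5,6,7,8,10]=5  [6,7,8,9,10]=10
  size 6 → [0,6,7,8,9,10]=20  [2,3,5,6,7,8]=1  [3,4,5,6,7,8]=2  [3,5,6,7,8,10]=6  [4,5,6,7,8,10]=6  [5,6,7,8,9,10]=15
  size 7 → [0,5,6,7,8,9,10]=35  [2,3,4,5,6,7,8]=3  [2,3,5,6,7,8,10]=7  [3,4,5,6,7,8,10]=14  [3,5,6,7,8,9,10]=21  [4,5,6,7,8,9,10]=21
  size 8 → [0,3,5,6,7,8,9,10]=56  [0,4,5,6,7,8,9,10]=56  [1,2,3,4,5,6,7,8]=3  [2,3,4,5,6,7,8,10]=24  [2,3,5,6,7,8,9,10]=28  [3,4,5,6,7,8,9,10]=56
  size 9 → [0,2,3,5,6,7,8,9,10]=84  [0,3,4,5,6,7,8,9,10]=168  [1,2,3,4,5,6,7,8,10]=27  [2,3,4,5,6,7,8,9,10]=108
  first=0(u) contributes 135
  first=1(a) contributes 360
|[w]| = 495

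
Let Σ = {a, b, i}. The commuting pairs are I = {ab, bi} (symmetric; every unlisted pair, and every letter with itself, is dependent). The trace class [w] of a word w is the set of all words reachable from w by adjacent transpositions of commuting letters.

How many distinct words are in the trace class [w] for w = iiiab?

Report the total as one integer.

#0=i has no predecessor
#1=i depends on [0:i]
#2=i depends on [1:i]
#3=a depends on [2:i]
#4=b has no predecessor
sources: [0:i, 4:b]
N(rest) = Σ N(rest − s) over sources s of rest; N(one piece) = 1:
  size 1 → [3]=1  [4]=1
  size 2 → [2,3]=1  [3,4]=2
  size 3 → [1,2,3]=1  [2,3,4]=3
  first=0(i) contributes 4
  first=4(b) contributes 1
|[w]| = 5

5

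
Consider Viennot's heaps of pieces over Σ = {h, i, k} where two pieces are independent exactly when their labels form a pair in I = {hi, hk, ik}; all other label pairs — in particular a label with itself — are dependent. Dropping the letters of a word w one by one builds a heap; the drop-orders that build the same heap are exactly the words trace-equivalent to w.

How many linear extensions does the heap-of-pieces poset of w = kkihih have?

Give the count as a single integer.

90

0(k) covers ∅
1(k) covers 0:k
2(i) covers ∅
3(h) covers ∅
4(i) covers 2:i
5(h) covers 3:h
floor of heap: 0:k, 2:i, 3:h
completions by unplaced set U, small U first (add the entries for U minus each lowest piece of U):
  |U|=1: {1}:1  {4}:1  {5}:1
  |U|=2: {0,1}:1  {1,4}:2  {1,5}:2  {2,4}:1  {3,5}:1  {4,5}:2
  |U|=3: {0,1,4}:3  {0,1,5}:3  {1,2,4}:3  {1,3,5}:3  {1,4,5}:6  {2,4,5}:3  {3,4,5}:3
  |U|=4: {0,1,2,4}:6  {0,1,3,5}:6  {0,1,4,5}:12  {1,2,4,5}:12  {1,3,4,5}:12  {2,3,4,5}:6
  start at 0(k): 30
  start at 2(i): 30
  start at 3(h): 30
sum over floor = 90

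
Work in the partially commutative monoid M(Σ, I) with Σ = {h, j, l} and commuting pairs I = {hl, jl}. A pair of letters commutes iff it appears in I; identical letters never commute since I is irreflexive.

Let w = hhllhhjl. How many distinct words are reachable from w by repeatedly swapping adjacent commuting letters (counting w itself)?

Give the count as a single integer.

0(h) covers ∅
1(h) covers 0:h
2(l) covers ∅
3(l) covers 2:l
4(h) covers 1:h
5(h) covers 4:h
6(j) covers 5:h
7(l) covers 3:l
floor of heap: 0:h, 2:l
completions by unplaced set U, small U first (add the entries for U minus each lowest piece of U):
  |U|=1: {6}:1  {7}:1
  |U|=2: {3,7}:1  {5,6}:1  {6,7}:2
  |U|=3: {2,3,7}:1  {3,6,7}:3  {4,5,6}:1  {5,6,7}:3
  |U|=4: {1,4,5,6}:1  {2,3,6,7}:4  {3,5,6,7}:6  {4,5,6,7}:4
  |U|=5: {0,1,4,5,6}:1  {1,4,5,6,7}:5  {2,3,5,6,7}:10  {3,4,5,6,7}:10
  |U|=6: {0,1,4,5,6,7}:6  {1,3,4,5,6,7}:15  {2,3,4,5,6,7}:20
  start at 0(h): 35
  start at 2(l): 21
sum over floor = 56

56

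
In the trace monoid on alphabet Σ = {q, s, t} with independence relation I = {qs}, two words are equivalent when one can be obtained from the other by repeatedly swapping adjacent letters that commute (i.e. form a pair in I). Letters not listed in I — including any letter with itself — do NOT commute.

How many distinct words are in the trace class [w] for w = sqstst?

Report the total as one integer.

3

0(s) covers ∅
1(q) covers ∅
2(s) covers 0:s
3(t) covers 1:q, 2:s
4(s) covers 3:t
5(t) covers 4:s
floor of heap: 0:s, 1:q
completions by unplaced set U, small U first (add the entries for U minus each lowest piece of U):
  |U|=1: {5}:1
  |U|=2: {4,5}:1
  |U|=3: {3,4,5}:1
  |U|=4: {1,3,4,5}:1  {2,3,4,5}:1
  start at 0(s): 2
  start at 1(q): 1
sum over floor = 3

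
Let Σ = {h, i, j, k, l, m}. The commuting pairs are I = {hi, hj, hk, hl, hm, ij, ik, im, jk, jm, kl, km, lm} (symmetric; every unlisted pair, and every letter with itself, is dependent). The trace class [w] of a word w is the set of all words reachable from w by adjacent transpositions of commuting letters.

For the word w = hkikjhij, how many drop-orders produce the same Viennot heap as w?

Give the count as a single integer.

2520

drop 0:h onto floor
drop 1:k onto floor
drop 2:i onto floor
drop 3:k onto {1:k}
drop 4:j onto floor
drop 5:h onto {0:h}
drop 6:i onto {2:i}
drop 7:j onto {4:j}
ground layer = {0:h, 1:k, 2:i, 4:j}
drop-orders for the pieces not yet dropped (sum over which currently-grounded one goes next):
  1 to go: {3} 1  {5} 1  {6} 1  {7} 1
  2 to go: {0,5} 1  {1,3} 1  {2,6} 1  {3,5} 2  {3,6} 2  {3,7} 2  {4,7} 1  {5,6} 2  {5,7} 2  {6,7} 2
  3 to go: {0,3,5} 3  {0,5,6} 3  {0,5,7} 3  {1,3,5} 3  {1,3,6} 3  {1,3,7} 3  {2,3,6} 3  {2,5,6} 3  {2,6,7} 3  {3,4,7} 3  {3,5,6} 6  {3,5,7} 6  {3,6,7} 6  {4,5,7} 3  {4,6,7} 3  {5,6,7} 6
  4 to go: {0,1,3,5} 6  {0,2,5,6} 6  {0,3,5,6} 12  {0,3,5,7} 12  {0,4,5,7} 6  {0,5,6,7} 12  {1,2,3,6} 6  {1,3,4,7} 6  {1,3,5,6} 12  {1,3,5,7} 12  {1,3,6,7} 12  {2,3,5,6} 12  {2,3,6,7} 12  {2,4,6,7} 6  {2,5,6,7} 12  {3,4,5,7} 12  {3,4,6,7} 12  {3,5,6,7} 24  {4,5,6,7} 12
  5 to go: {0,1,3,5,6} 30  {0,1,3,5,7} 30  {0,2,3,5,6} 30  {0,2,5,6,7} 30  {0,3,4,5,7} 30  {0,3,5,6,7} 60  {0,4,5,6,7} 30  {1,2,3,5,6} 30  {1,2,3,6,7} 30  {1,3,4,5,7} 30  {1,3,4,6,7} 30  {1,3,5,6,7} 60  {2,3,4,6,7} 30  {2,3,5,6,7} 60  {2,4,5,6,7} 30  {3,4,5,6,7} 60
  6 to go: {0,1,2,3,5,6} 90  {0,1,3,4,5,7} 90  {0,1,3,5,6,7} 180  {0,2,3,5,6,7} 180  {0,2,4,5,6,7} 90  {0,3,4,5,6,7} 180  {1,2,3,4,6,7} 90  {1,2,3,5,6,7} 180  {1,3,4,5,6,7} 180  {2,3,4,5,6,7} 180
  if 0:h drops first: 630 orders
  if 1:k drops first: 630 orders
  if 2:i drops first: 630 orders
  if 4:j drops first: 630 orders
heap linearizations: 2520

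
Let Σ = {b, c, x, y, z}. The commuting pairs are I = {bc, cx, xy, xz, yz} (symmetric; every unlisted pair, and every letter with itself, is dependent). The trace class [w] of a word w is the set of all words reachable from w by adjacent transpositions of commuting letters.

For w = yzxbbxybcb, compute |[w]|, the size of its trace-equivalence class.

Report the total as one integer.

42

piece 0:y — minimal
piece 1:z — minimal
piece 2:x — minimal
piece 3:b rests on {0:y, 1:z, 2:x}
piece 4:b rests on {3:b}
piece 5:x rests on {4:b}
piece 6:y rests on {4:b}
piece 7:b rests on {5:x, 6:y}
piece 8:c rests on {6:y}
piece 9:b rests on {7:b}
minimal pieces: {0:y, 1:z, 2:x}
ways to finish when only these pieces remain (= sum over removing one remaining piece with nothing left below it):
  1 left: {8}→1  {9}→1
  2 left: {7,9}→1  {8,9}→2
  3 left: {5,7,9}→1  {7,8,9}→3
  4 left: {5,7,8,9}→4  {6,7,8,9}→3
  5 left: {5,6,7,8,9}→7
  6 left: {4,5,6,7,8,9}→7
  7 left: {3,4,5,6,7,8,9}→7
  8 left: {0,3,4,5,6,7,8,9}→7  {1,3,4,5,6,7,8,9}→7  {2,3,4,5,6,7,8,9}→7
  placing 0:y first → 14 extensions
  placing 1:z first → 14 extensions
  placing 2:x first → 14 extensions
total linear extensions = 42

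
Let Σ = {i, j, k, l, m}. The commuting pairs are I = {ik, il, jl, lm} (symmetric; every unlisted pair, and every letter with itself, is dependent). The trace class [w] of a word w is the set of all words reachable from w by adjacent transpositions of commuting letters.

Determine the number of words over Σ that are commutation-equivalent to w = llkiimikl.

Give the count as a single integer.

30

piece 0:l — minimal
piece 1:l rests on {0:l}
piece 2:k rests on {1:l}
piece 3:i — minimal
piece 4:i rests on {3:i}
piece 5:m rests on {2:k, 4:i}
piece 6:i rests on {5:m}
piece 7:k rests on {5:m}
piece 8:l rests on {7:k}
minimal pieces: {0:l, 3:i}
ways to finish when only these pieces remain (= sum over removing one remaining piece with nothing left below it):
  1 left: {6}→1  {8}→1
  2 left: {6,8}→2  {7,8}→1
  3 left: {6,7,8}→3
  4 left: {5,6,7,8}→3
  5 left: {2,5,6,7,8}→3  {4,5,6,7,8}→3
  6 left: {1,2,5,6,7,8}→3  {2,4,5,6,7,8}→6  {3,4,5,6,7,8}→3
  7 left: {0,1,2,5,6,7,8}→3  {1,2,4,5,6,7,8}→9  {2,3,4,5,6,7,8}→9
  placing 0:l first → 18 extensions
  placing 3:i first → 12 extensions
total linear extensions = 30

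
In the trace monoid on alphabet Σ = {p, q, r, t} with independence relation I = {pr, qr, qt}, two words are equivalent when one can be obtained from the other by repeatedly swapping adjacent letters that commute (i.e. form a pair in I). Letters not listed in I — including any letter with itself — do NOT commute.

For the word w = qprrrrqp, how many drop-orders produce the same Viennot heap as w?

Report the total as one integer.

0(q) covers ∅
1(p) covers 0:q
2(r) covers ∅
3(r) covers 2:r
4(r) covers 3:r
5(r) covers 4:r
6(q) covers 1:p
7(p) covers 6:q
floor of heap: 0:q, 2:r
completions by unplaced set U, small U first (add the entries for U minus each lowest piece of U):
  |U|=1: {5}:1  {7}:1
  |U|=2: {4,5}:1  {5,7}:2  {6,7}:1
  |U|=3: {1,6,7}:1  {3,4,5}:1  {4,5,7}:3  {5,6,7}:3
  |U|=4: {0,1,6,7}:1  {1,5,6,7}:4  {2,3,4,5}:1  {3,4,5,7}:4  {4,5,6,7}:6
  |U|=5: {0,1,5,6,7}:5  {1,4,5,6,7}:10  {2,3,4,5,7}:5  {3,4,5,6,7}:10
  |U|=6: {0,1,4,5,6,7}:15  {1,3,4,5,6,7}:20  {2,3,4,5,6,7}:15
  start at 0(q): 35
  start at 2(r): 35
sum over floor = 70

70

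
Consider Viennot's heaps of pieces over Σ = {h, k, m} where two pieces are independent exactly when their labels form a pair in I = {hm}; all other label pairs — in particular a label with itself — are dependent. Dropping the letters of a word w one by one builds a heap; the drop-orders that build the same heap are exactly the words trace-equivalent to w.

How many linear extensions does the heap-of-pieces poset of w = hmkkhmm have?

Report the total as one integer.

6

0(h) covers ∅
1(m) covers ∅
2(k) covers 0:h, 1:m
3(k) covers 2:k
4(h) covers 3:k
5(m) covers 3:k
6(m) covers 5:m
floor of heap: 0:h, 1:m
completions by unplaced set U, small U first (add the entries for U minus each lowest piece of U):
  |U|=1: {4}:1  {6}:1
  |U|=2: {4,6}:2  {5,6}:1
  |U|=3: {4,5,6}:3
  |U|=4: {3,4,5,6}:3
  |U|=5: {2,3,4,5,6}:3
  start at 0(h): 3
  start at 1(m): 3
sum over floor = 6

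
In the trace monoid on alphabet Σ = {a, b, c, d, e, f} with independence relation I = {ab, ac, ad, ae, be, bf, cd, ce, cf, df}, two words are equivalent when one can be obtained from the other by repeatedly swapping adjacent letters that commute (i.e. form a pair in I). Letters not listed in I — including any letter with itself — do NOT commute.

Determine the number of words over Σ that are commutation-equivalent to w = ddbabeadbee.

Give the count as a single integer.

#0=d has no predecessor
#1=d depends on [0:d]
#2=b depends on [1:d]
#3=a has no predecessor
#4=b depends on [2:b]
#5=e depends on [1:d]
#6=a depends on [3:a]
#7=d depends on [4:b, 5:e]
#8=b depends on [7:d]
#9=e depends on [7:d]
#10=e depends on [9:e]
sources: [0:d, 3:a]
N(rest) = Σ N(rest − s) over sources s of rest; N(one piece) = 1:
  size 1 → [6]=1  [8]=1  [10]=1
  size 2 → [3,6]=1  [6,8]=2  [6,10]=2  [8,10]=2  [9,10]=1
  size 3 → [3,6,8]=3  [3,6,10]=3  [6,8,10]=6  [6,9,10]=3  [8,9,10]=3
  size 4 → [3,6,8,10]=12  [3,6,9,10]=6  [6,8,9,10]=12  [7,8,9,10]=3
  size 5 → [3,6,8,9,10]=30  [4,7,8,9,10]=3  [5,7,8,9,10]=3  [6,7,8,9,10]=15
  size 6 → [2,4,7,8,9,10]=3  [3,6,7,8,9,10]=45  [4,5,7,8,9,10]=6  [4,6,7,8,9,10]=18  [5,6,7,8,9,10]=18
  size 7 → [2,4,5,7,8,9,10]=9  [2,4,6,7,8,9,10]=21  [3,4,6,7,8,9,10]=63  [3,5,6,7,8,9,10]=63  [4,5,6,7,8,9,10]=42
  size 8 → [1,2,4,5,7,8,9,10]=9  [2,3,4,6,7,8,9,10]=84  [2,4,5,6,7,8,9,10]=72  [3,4,5,6,7,8,9,10]=168
  size 9 → [0,1,2,4,5,7,8,9,10]=9  [1,2,4,5,6,7,8,9,10]=81  [2,3,4,5,6,7,8,9,10]=324
  first=0(d) contributes 405
  first=3(a) contributes 90
|[w]| = 495

495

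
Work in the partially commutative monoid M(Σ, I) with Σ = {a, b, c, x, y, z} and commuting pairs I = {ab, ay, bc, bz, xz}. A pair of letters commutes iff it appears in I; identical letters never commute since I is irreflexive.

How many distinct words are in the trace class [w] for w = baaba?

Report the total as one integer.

10

drop 0:b onto floor
drop 1:a onto floor
drop 2:a onto {1:a}
drop 3:b onto {0:b}
drop 4:a onto {2:a}
ground layer = {0:b, 1:a}
drop-orders for the pieces not yet dropped (sum over which currently-grounded one goes next):
  1 to go: {3} 1  {4} 1
  2 to go: {0,3} 1  {2,4} 1  {3,4} 2
  3 to go: {0,3,4} 3  {1,2,4} 1  {2,3,4} 3
  if 0:b drops first: 4 orders
  if 1:a drops first: 6 orders
heap linearizations: 10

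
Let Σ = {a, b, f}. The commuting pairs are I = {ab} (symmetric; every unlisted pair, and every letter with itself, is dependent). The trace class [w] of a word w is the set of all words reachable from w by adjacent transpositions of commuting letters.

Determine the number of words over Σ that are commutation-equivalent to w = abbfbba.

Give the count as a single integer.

0(a) covers ∅
1(b) covers ∅
2(b) covers 1:b
3(f) covers 0:a, 2:b
4(b) covers 3:f
5(b) covers 4:b
6(a) covers 3:f
floor of heap: 0:a, 1:b
completions by unplaced set U, small U first (add the entries for U minus each lowest piece of U):
  |U|=1: {5}:1  {6}:1
  |U|=2: {4,5}:1  {5,6}:2
  |U|=3: {4,5,6}:3
  |U|=4: {3,4,5,6}:3
  |U|=5: {0,3,4,5,6}:3  {2,3,4,5,6}:3
  start at 0(a): 3
  start at 1(b): 6
sum over floor = 9

9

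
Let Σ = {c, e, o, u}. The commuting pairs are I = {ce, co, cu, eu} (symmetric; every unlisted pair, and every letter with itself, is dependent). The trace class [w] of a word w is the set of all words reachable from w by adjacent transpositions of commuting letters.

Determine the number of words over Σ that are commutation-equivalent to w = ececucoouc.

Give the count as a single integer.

630

drop 0:e onto floor
drop 1:c onto floor
drop 2:e onto {0:e}
drop 3:c onto {1:c}
drop 4:u onto floor
drop 5:c onto {3:c}
drop 6:o onto {2:e, 4:u}
drop 7:o onto {6:o}
drop 8:u onto {7:o}
drop 9:c onto {5:c}
ground layer = {0:e, 1:c, 4:u}
drop-orders for the pieces not yet dropped (sum over which currently-grounded one goes next):
  1 to go: {8} 1  {9} 1
  2 to go: {5,9} 1  {7,8} 1  {8,9} 2
  3 to go: {3,5,9} 1  {5,8,9} 3  {6,7,8} 1  {7,8,9} 3
  4 to go: {1,3,5,9} 1  {2,6,7,8} 1  {3,5,8,9} 4  {4,6,7,8} 1  {5,7,8,9} 6  {6,7,8,9} 4
  5 to go: {0,2,6,7,8} 1  {1,3,5,8,9} 5  {2,4,6,7,8} 2  {2,6,7,8,9} 5  {3,5,7,8,9} 10  {4,6,7,8,9} 5  {5,6,7,8,9} 10
  6 to go: {0,2,4,6,7,8} 3  {0,2,6,7,8,9} 6  {1,3,5,7,8,9} 15  {2,4,6,7,8,9} 12  {2,5,6,7,8,9} 15  {3,5,6,7,8,9} 20  {4,5,6,7,8,9} 15
  7 to go: {0,2,4,6,7,8,9} 21  {0,2,5,6,7,8,9} 21  {1,3,5,6,7,8,9} 35  {2,3,5,6,7,8,9} 35  {2,4,5,6,7,8,9} 42  {3,4,5,6,7,8,9} 35
  8 to go: {0,2,3,5,6,7,8,9} 56  {0,2,4,5,6,7,8,9} 84  {1,2,3,5,6,7,8,9} 70  {1,3,4,5,6,7,8,9} 70  {2,3,4,5,6,7,8,9} 112
  if 0:e drops first: 252 orders
  if 1:c drops first: 252 orders
  if 4:u drops first: 126 orders
heap linearizations: 630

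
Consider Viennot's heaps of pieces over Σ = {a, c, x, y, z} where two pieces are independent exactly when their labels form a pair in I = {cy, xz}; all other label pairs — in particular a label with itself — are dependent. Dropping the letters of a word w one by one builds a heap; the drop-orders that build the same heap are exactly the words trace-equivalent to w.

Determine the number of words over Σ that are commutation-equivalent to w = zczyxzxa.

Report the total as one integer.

3

#0=z has no predecessor
#1=c depends on [0:z]
#2=z depends on [1:c]
#3=y depends on [2:z]
#4=x depends on [3:y]
#5=z depends on [3:y]
#6=x depends on [4:x]
#7=a depends on [5:z, 6:x]
sources: [0:z]
N(rest) = Σ N(rest − s) over sources s of rest; N(one piece) = 1:
  size 1 → [7]=1
  size 2 → [5,7]=1  [6,7]=1
  size 3 → [4,6,7]=1  [5,6,7]=2
  size 4 → [4,5,6,7]=3
  size 5 → [3,4,5,6,7]=3
  size 6 → [2,3,4,5,6,7]=3
  first=0(z) contributes 3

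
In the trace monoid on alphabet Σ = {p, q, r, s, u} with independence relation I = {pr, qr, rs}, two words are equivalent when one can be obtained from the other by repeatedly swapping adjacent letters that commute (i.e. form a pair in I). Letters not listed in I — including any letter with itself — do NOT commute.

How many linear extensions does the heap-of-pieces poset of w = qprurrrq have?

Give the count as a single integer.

12

0(q) covers ∅
1(p) covers 0:q
2(r) covers ∅
3(u) covers 1:p, 2:r
4(r) covers 3:u
5(r) covers 4:r
6(r) covers 5:r
7(q) covers 3:u
floor of heap: 0:q, 2:r
completions by unplaced set U, small U first (add the entries for U minus each lowest piece of U):
  |U|=1: {6}:1  {7}:1
  |U|=2: {5,6}:1  {6,7}:2
  |U|=3: {4,5,6}:1  {5,6,7}:3
  |U|=4: {4,5,6,7}:4
  |U|=5: {3,4,5,6,7}:4
  |U|=6: {1,3,4,5,6,7}:4  {2,3,4,5,6,7}:4
  start at 0(q): 8
  start at 2(r): 4
sum over floor = 12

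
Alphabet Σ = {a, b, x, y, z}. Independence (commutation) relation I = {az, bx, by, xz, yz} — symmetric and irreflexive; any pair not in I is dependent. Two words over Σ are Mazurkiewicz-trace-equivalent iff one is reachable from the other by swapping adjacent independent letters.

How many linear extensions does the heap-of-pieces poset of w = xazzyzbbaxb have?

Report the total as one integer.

#0=x has no predecessor
#1=a depends on [0:x]
#2=z has no predecessor
#3=z depends on [2:z]
#4=y depends on [1:a]
#5=z depends on [3:z]
#6=b depends on [1:a, 5:z]
#7=b depends on [6:b]
#8=a depends on [4:y, 7:b]
#9=x depends on [8:a]
#10=b depends on [8:a]
sources: [0:x, 2:z]
N(rest) = Σ N(rest − s) over sources s of rest; N(one piece) = 1:
  size 1 → [9]=1  [10]=1
  size 2 → [9,10]=2
  size 3 → [8,9,10]=2
  size 4 → [4,8,9,10]=2  [7,8,9,10]=2
  size 5 → [4,7,8,9,10]=4  [6,7,8,9,10]=2
  size 6 → [4,6,7,8,9,10]=6  [5,6,7,8,9,10]=2
  size 7 → [1,4,6,7,8,9,10]=6  [3,5,6,7,8,9,10]=2  [4,5,6,7,8,9,10]=8
  size 8 → [0,1,4,6,7,8,9,10]=6  [1,4,5,6,7,8,9,10]=14  [2,3,5,6,7,8,9,10]=2  [3,4,5,6,7,8,9,10]=10
  size 9 → [0,1,4,5,6,7,8,9,10]=20  [1,3,4,5,6,7,8,9,10]=24  [2,3,4,5,6,7,8,9,10]=12
  first=0(x) contributes 36
  first=2(z) contributes 44
|[w]| = 80

80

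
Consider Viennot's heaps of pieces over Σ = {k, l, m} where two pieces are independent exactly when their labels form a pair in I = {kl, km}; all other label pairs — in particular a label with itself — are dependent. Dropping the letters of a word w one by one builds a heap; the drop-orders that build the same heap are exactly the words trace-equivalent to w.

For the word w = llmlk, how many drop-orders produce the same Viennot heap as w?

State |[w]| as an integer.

5

piece 0:l — minimal
piece 1:l rests on {0:l}
piece 2:m rests on {1:l}
piece 3:l rests on {2:m}
piece 4:k — minimal
minimal pieces: {0:l, 4:k}
ways to finish when only these pieces remain (= sum over removing one remaining piece with nothing left below it):
  1 left: {3}→1  {4}→1
  2 left: {2,3}→1  {3,4}→2
  3 left: {1,2,3}→1  {2,3,4}→3
  placing 0:l first → 4 extensions
  placing 4:k first → 1 extensions
total linear extensions = 5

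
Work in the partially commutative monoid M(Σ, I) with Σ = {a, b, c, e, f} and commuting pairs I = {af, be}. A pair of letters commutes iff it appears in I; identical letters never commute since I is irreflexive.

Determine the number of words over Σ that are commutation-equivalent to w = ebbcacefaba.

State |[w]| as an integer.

#0=e has no predecessor
#1=b has no predecessor
#2=b depends on [1:b]
#3=c depends on [0:e, 2:b]
#4=a depends on [3:c]
#5=c depends on [4:a]
#6=e depends on [5:c]
#7=f depends on [6:e]
#8=a depends on [6:e]
#9=b depends on [7:f, 8:a]
#10=a depends on [9:b]
sources: [0:e, 1:b]
N(rest) = Σ N(rest − s) over sources s of rest; N(one piece) = 1:
  size 1 → [10]=1
  size 2 → [9,10]=1
  size 3 → [7,9,10]=1  [8,9,10]=1
  size 4 → [7,8,9,10]=2
  size 5 → [6,7,8,9,10]=2
  size 6 → [5,6,7,8,9,10]=2
  size 7 → [4,5,6,7,8,9,10]=2
  size 8 → [3,4,5,6,7,8,9,10]=2
  size 9 → [0,3,4,5,6,7,8,9,10]=2  [2,3,4,5,6,7,8,9,10]=2
  first=0(e) contributes 2
  first=1(b) contributes 4
|[w]| = 6

6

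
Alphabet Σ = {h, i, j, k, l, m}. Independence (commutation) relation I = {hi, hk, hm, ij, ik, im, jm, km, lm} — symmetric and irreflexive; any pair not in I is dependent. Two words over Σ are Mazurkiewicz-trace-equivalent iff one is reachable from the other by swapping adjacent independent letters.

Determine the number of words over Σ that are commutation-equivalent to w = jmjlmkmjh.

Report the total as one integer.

#0=j has no predecessor
#1=m has no predecessor
#2=j depends on [0:j]
#3=l depends on [2:j]
#4=m depends on [1:m]
#5=k depends on [3:l]
#6=m depends on [4:m]
#7=j depends on [5:k]
#8=h depends on [7:j]
sources: [0:j, 1:m]
N(rest) = Σ N(rest − s) over sources s of rest; N(one piece) = 1:
  size 1 → [6]=1  [8]=1
  size 2 → [4,6]=1  [6,8]=2  [7,8]=1
  size 3 → [1,4,6]=1  [4,6,8]=3  [5,7,8]=1  [6,7,8]=3
  size 4 → [1,4,6,8]=4  [3,5,7,8]=1  [4,6,7,8]=6  [5,6,7,8]=4
  size 5 → [1,4,6,7,8]=10  [2,3,5,7,8]=1  [3,5,6,7,8]=5  [4,5,6,7,8]=10
  size 6 → [0,2,3,5,7,8]=1  [1,4,5,6,7,8]=20  [2,3,5,6,7,8]=6  [3,4,5,6,7,8]=15
  size 7 → [0,2,3,5,6,7,8]=7  [1,3,4,5,6,7,8]=35  [2,3,4,5,6,7,8]=21
  first=0(j) contributes 56
  first=1(m) contributes 28
|[w]| = 84

84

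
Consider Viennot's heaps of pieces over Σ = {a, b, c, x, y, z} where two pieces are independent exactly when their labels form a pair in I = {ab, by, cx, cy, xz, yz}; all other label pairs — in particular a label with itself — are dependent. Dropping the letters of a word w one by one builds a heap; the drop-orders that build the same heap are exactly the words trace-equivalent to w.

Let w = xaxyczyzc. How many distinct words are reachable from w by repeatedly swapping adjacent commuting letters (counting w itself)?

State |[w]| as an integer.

#0=x has no predecessor
#1=a depends on [0:x]
#2=x depends on [1:a]
#3=y depends on [2:x]
#4=c depends on [1:a]
#5=z depends on [4:c]
#6=y depends on [3:y]
#7=z depends on [5:z]
#8=c depends on [7:z]
sources: [0:x]
N(rest) = Σ N(rest − s) over sources s of rest; N(one piece) = 1:
  size 1 → [6]=1  [8]=1
  size 2 → [3,6]=1  [6,8]=2  [7,8]=1
  size 3 → [2,3,6]=1  [3,6,8]=3  [5,7,8]=1  [6,7,8]=3
  size 4 → [2,3,6,8]=4  [3,6,7,8]=6  [4,5,7,8]=1  [5,6,7,8]=4
  size 5 → [2,3,6,7,8]=10  [3,5,6,7,8]=10  [4,5,6,7,8]=5
  size 6 → [2,3,5,6,7,8]=20  [3,4,5,6,7,8]=15
  size 7 → [2,3,4,5,6,7,8]=35
  first=0(x) contributes 35

35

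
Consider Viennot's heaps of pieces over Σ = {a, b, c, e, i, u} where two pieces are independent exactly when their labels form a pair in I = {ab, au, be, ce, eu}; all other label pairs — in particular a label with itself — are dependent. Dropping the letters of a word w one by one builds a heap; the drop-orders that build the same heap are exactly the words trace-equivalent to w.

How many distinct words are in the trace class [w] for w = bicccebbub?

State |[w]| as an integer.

8

#0=b has no predecessor
#1=i depends on [0:b]
#2=c depends on [1:i]
#3=c depends on [2:c]
#4=c depends on [3:c]
#5=e depends on [1:i]
#6=b depends on [4:c]
#7=b depends on [6:b]
#8=u depends on [7:b]
#9=b depends on [8:u]
sources: [0:b]
N(rest) = Σ N(rest − s) over sources s of rest; N(one piece) = 1:
  size 1 → [5]=1  [9]=1
  size 2 → [5,9]=2  [8,9]=1
  size 3 → [5,8,9]=3  [7,8,9]=1
  size 4 → [5,7,8,9]=4  [6,7,8,9]=1
  size 5 → [4,6,7,8,9]=1  [5,6,7,8,9]=5
  size 6 → [3,4,6,7,8,9]=1  [4,5,6,7,8,9]=6
  size 7 → [2,3,4,6,7,8,9]=1  [3,4,5,6,7,8,9]=7
  size 8 → [2,3,4,5,6,7,8,9]=8
  first=0(b) contributes 8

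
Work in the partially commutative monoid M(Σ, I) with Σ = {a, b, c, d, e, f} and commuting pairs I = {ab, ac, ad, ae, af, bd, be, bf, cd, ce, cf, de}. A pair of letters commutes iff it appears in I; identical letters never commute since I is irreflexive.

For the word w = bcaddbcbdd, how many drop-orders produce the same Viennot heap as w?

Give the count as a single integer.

1260

piece 0:b — minimal
piece 1:c rests on {0:b}
piece 2:a — minimal
piece 3:d — minimal
piece 4:d rests on {3:d}
piece 5:b rests on {1:c}
piece 6:c rests on {5:b}
piece 7:b rests on {6:c}
piece 8:d rests on {4:d}
piece 9:d rests on {8:d}
minimal pieces: {0:b, 2:a, 3:d}
ways to finish when only these pieces remain (= sum over removing one remaining piece with nothing left below it):
  1 left: {2}→1  {7}→1  {9}→1
  2 left: {2,7}→2  {2,9}→2  {6,7}→1  {7,9}→2  {8,9}→1
  3 left: {2,6,7}→3  {2,7,9}→6  {2,8,9}→3  {4,8,9}→1  {5,6,7}→1  {6,7,9}→3  {7,8,9}→3
  4 left: {1,5,6,7}→1  {2,4,8,9}→4  {2,5,6,7}→4  {2,6,7,9}→12  {2,7,8,9}→12  {3,4,8,9}→1  {4,7,8,9}→4  {5,6,7,9}→4  {6,7,8,9}→6
  5 left: {0,1,5,6,7}→1  {1,2,5,6,7}→5  {1,5,6,7,9}→5  {2,3,4,8,9}→5  {2,4,7,8,9}→20  {2,5,6,7,9}→20  {2,6,7,8,9}→30  {3,4,7,8,9}→5  {4,6,7,8,9}→10  {5,6,7,8,9}→10
  6 left: {0,1,2,5,6,7}→6  {0,1,5,6,7,9}→6  {1,2,5,6,7,9}→30  {1,5,6,7,8,9}→15  {2,3,4,7,8,9}→30  {2,4,6,7,8,9}→60  {2,5,6,7,8,9}→60  {3,4,6,7,8,9}→15  {4,5,6,7,8,9}→20
  7 left: {0,1,2,5,6,7,9}→42  {0,1,5,6,7,8,9}→21  {1,2,5,6,7,8,9}→105  {1,4,5,6,7,8,9}→35  {2,3,4,6,7,8,9}→105  {2,4,5,6,7,8,9}→140  {3,4,5,6,7,8,9}→35
  8 left: {0,1,2,5,6,7,8,9}→168  {0,1,4,5,6,7,8,9}→56  {1,2,4,5,6,7,8,9}→280  {1,3,4,5,6,7,8,9}→70  {2,3,4,5,6,7,8,9}→280
  placing 0:b first → 630 extensions
  placing 2:a first → 126 extensions
  placing 3:d first → 504 extensions
total linear extensions = 1260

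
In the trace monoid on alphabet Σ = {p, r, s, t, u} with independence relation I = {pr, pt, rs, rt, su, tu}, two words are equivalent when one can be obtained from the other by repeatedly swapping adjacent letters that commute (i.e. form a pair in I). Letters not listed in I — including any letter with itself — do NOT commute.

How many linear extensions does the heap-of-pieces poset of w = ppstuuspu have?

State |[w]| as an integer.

10

0(p) covers ∅
1(p) covers 0:p
2(s) covers 1:p
3(t) covers 2:s
4(u) covers 1:p
5(u) covers 4:u
6(s) covers 3:t
7(p) covers 5:u, 6:s
8(u) covers 7:p
floor of heap: 0:p
completions by unplaced set U, small U first (add the entries for U minus each lowest piece of U):
  |U|=1: {8}:1
  |U|=2: {7,8}:1
  |U|=3: {5,7,8}:1  {6,7,8}:1
  |U|=4: {3,6,7,8}:1  {4,5,7,8}:1  {5,6,7,8}:2
  |U|=5: {2,3,6,7,8}:1  {3,5,6,7,8}:3  {4,5,6,7,8}:3
  |U|=6: {2,3,5,6,7,8}:4  {3,4,5,6,7,8}:6
  |U|=7: {2,3,4,5,6,7,8}:10
  start at 0(p): 10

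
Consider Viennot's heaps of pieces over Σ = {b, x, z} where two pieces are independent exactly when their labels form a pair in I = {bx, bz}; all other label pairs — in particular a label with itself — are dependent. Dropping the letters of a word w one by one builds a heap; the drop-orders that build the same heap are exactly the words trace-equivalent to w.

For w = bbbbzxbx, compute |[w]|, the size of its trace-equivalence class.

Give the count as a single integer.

drop 0:b onto floor
drop 1:b onto {0:b}
drop 2:b onto {1:b}
drop 3:b onto {2:b}
drop 4:z onto floor
drop 5:x onto {4:z}
drop 6:b onto {3:b}
drop 7:x onto {5:x}
ground layer = {0:b, 4:z}
drop-orders for the pieces not yet dropped (sum over which currently-grounded one goes next):
  1 to go: {6} 1  {7} 1
  2 to go: {3,6} 1  {5,7} 1  {6,7} 2
  3 to go: {2,3,6} 1  {3,6,7} 3  {4,5,7} 1  {5,6,7} 3
  4 to go: {1,2,3,6} 1  {2,3,6,7} 4  {3,5,6,7} 6  {4,5,6,7} 4
  5 to go: {0,1,2,3,6} 1  {1,2,3,6,7} 5  {2,3,5,6,7} 10  {3,4,5,6,7} 10
  6 to go: {0,1,2,3,6,7} 6  {1,2,3,5,6,7} 15  {2,3,4,5,6,7} 20
  if 0:b drops first: 35 orders
  if 4:z drops first: 21 orders
heap linearizations: 56

56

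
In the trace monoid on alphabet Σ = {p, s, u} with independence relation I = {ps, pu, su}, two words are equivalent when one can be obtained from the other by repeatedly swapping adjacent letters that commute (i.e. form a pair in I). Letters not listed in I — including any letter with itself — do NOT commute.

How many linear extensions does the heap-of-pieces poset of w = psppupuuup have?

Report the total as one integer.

1260

piece 0:p — minimal
piece 1:s — minimal
piece 2:p rests on {0:p}
piece 3:p rests on {2:p}
piece 4:u — minimal
piece 5:p rests on {3:p}
piece 6:u rests on {4:u}
piece 7:u rests on {6:u}
piece 8:u rests on {7:u}
piece 9:p rests on {5:p}
minimal pieces: {0:p, 1:s, 4:u}
ways to finish when only these pieces remain (= sum over removing one remaining piece with nothing left below it):
  1 left: {1}→1  {8}→1  {9}→1
  2 left: {1,8}→2  {1,9}→2  {5,9}→1  {7,8}→1  {8,9}→2
  3 left: {1,5,9}→3  {1,7,8}→3  {1,8,9}→6  {3,5,9}→1  {5,8,9}→3  {6,7,8}→1  {7,8,9}→3
  4 left: {1,3,5,9}→4  {1,5,8,9}→12  {1,6,7,8}→4  {1,7,8,9}→12  {2,3,5,9}→1  {3,5,8,9}→4  {4,6,7,8}→1  {5,7,8,9}→6  {6,7,8,9}→4
  5 left: {0,2,3,5,9}→1  {1,2,3,5,9}→5  {1,3,5,8,9}→20  {1,4,6,7,8}→5  {1,5,7,8,9}→30  {1,6,7,8,9}→20  {2,3,5,8,9}→5  {3,5,7,8,9}→10  {4,6,7,8,9}→5  {5,6,7,8,9}→10
  6 left: {0,1,2,3,5,9}→6  {0,2,3,5,8,9}→6  {1,2,3,5,8,9}→30  {1,3,5,7,8,9}→60  {1,4,6,7,8,9}→30  {1,5,6,7,8,9}→60  {2,3,5,7,8,9}→15  {3,5,6,7,8,9}→20  {4,5,6,7,8,9}→15
  7 left: {0,1,2,3,5,8,9}→42  {0,2,3,5,7,8,9}→21  {1,2,3,5,7,8,9}→105  {1,3,5,6,7,8,9}→140  {1,4,5,6,7,8,9}→105  {2,3,5,6,7,8,9}→35  {3,4,5,6,7,8,9}→35
  8 left: {0,1,2,3,5,7,8,9}→168  {0,2,3,5,6,7,8,9}→56  {1,2,3,5,6,7,8,9}→280  {1,3,4,5,6,7,8,9}→280  {2,3,4,5,6,7,8,9}→70
  placing 0:p first → 630 extensions
  placing 1:s first → 126 extensions
  placing 4:u first → 504 extensions
total linear extensions = 1260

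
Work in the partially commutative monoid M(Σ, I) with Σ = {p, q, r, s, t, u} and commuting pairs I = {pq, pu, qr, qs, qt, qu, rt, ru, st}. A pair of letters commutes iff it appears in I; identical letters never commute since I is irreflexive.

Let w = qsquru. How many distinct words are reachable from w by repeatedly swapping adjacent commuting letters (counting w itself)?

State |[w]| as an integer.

45

drop 0:q onto floor
drop 1:s onto floor
drop 2:q onto {0:q}
drop 3:u onto {1:s}
drop 4:r onto {1:s}
drop 5:u onto {3:u}
ground layer = {0:q, 1:s}
drop-orders for the pieces not yet dropped (sum over which currently-grounded one goes next):
  1 to go: {2} 1  {4} 1  {5} 1
  2 to go: {0,2} 1  {2,4} 2  {2,5} 2  {3,5} 1  {4,5} 2
  3 to go: {0,2,4} 3  {0,2,5} 3  {2,3,5} 3  {2,4,5} 6  {3,4,5} 3
  4 to go: {0,2,3,5} 6  {0,2,4,5} 12  {1,3,4,5} 3  {2,3,4,5} 12
  if 0:q drops first: 15 orders
  if 1:s drops first: 30 orders
heap linearizations: 45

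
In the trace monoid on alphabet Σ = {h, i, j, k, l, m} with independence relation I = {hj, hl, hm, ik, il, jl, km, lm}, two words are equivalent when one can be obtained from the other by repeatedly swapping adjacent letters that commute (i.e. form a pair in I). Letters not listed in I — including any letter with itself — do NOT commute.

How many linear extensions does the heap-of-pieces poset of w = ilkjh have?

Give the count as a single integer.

piece 0:i — minimal
piece 1:l — minimal
piece 2:k rests on {1:l}
piece 3:j rests on {0:i, 2:k}
piece 4:h rests on {0:i, 2:k}
minimal pieces: {0:i, 1:l}
ways to finish when only these pieces remain (= sum over removing one remaining piece with nothing left below it):
  1 left: {3}→1  {4}→1
  2 left: {3,4}→2
  3 left: {0,3,4}→2  {2,3,4}→2
  placing 0:i first → 2 extensions
  placing 1:l first → 4 extensions
total linear extensions = 6

6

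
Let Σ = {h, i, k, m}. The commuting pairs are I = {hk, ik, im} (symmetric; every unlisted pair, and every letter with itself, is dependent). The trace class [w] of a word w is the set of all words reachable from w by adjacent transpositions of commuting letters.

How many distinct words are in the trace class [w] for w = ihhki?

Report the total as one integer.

5

piece 0:i — minimal
piece 1:h rests on {0:i}
piece 2:h rests on {1:h}
piece 3:k — minimal
piece 4:i rests on {2:h}
minimal pieces: {0:i, 3:k}
ways to finish when only these pieces remain (= sum over removing one remaining piece with nothing left below it):
  1 left: {3}→1  {4}→1
  2 left: {2,4}→1  {3,4}→2
  3 left: {1,2,4}→1  {2,3,4}→3
  placing 0:i first → 4 extensions
  placing 3:k first → 1 extensions
total linear extensions = 5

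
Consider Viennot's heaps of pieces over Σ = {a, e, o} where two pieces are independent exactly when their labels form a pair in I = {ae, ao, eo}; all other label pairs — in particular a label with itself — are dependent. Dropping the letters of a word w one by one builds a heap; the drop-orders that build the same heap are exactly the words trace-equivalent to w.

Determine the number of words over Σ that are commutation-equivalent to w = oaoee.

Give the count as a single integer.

#0=o has no predecessor
#1=a has no predecessor
#2=o depends on [0:o]
#3=e has no predecessor
#4=e depends on [3:e]
sources: [0:o, 1:a, 3:e]
N(rest) = Σ N(rest − s) over sources s of rest; N(one piece) = 1:
  size 1 → [1]=1  [2]=1  [4]=1
  size 2 → [0,2]=1  [1,2]=2  [1,4]=2  [2,4]=2  [3,4]=1
  size 3 → [0,1,2]=3  [0,2,4]=3  [1,2,4]=6  [1,3,4]=3  [2,3,4]=3
  first=0(o) contributes 12
  first=1(a) contributes 6
  first=3(e) contributes 12
|[w]| = 30

30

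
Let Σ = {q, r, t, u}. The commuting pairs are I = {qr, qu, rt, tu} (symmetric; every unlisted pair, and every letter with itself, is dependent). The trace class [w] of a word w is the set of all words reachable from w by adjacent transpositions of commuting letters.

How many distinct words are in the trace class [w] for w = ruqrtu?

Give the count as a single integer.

15

#0=r has no predecessor
#1=u depends on [0:r]
#2=q has no predecessor
#3=r depends on [1:u]
#4=t depends on [2:q]
#5=u depends on [3:r]
sources: [0:r, 2:q]
N(rest) = Σ N(rest − s) over sources s of rest; N(one piece) = 1:
  size 1 → [4]=1  [5]=1
  size 2 → [2,4]=1  [3,5]=1  [4,5]=2
  size 3 → [1,3,5]=1  [2,4,5]=3  [3,4,5]=3
  size 4 → [0,1,3,5]=1  [1,3,4,5]=4  [2,3,4,5]=6
  first=0(r) contributes 10
  first=2(q) contributes 5
|[w]| = 15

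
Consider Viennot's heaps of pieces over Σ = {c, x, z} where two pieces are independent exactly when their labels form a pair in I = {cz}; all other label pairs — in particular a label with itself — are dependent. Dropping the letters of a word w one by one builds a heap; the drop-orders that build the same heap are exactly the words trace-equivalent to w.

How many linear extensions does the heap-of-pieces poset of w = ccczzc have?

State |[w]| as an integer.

15

0(c) covers ∅
1(c) covers 0:c
2(c) covers 1:c
3(z) covers ∅
4(z) covers 3:z
5(c) covers 2:c
floor of heap: 0:c, 3:z
completions by unplaced set U, small U first (add the entries for U minus each lowest piece of U):
  |U|=1: {4}:1  {5}:1
  |U|=2: {2,5}:1  {3,4}:1  {4,5}:2
  |U|=3: {1,2,5}:1  {2,4,5}:3  {3,4,5}:3
  |U|=4: {0,1,2,5}:1  {1,2,4,5}:4  {2,3,4,5}:6
  start at 0(c): 10
  start at 3(z): 5
sum over floor = 15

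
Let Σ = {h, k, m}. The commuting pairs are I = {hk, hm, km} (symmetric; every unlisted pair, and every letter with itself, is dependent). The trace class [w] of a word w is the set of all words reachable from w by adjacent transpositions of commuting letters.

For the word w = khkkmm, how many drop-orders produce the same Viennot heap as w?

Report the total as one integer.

#0=k has no predecessor
#1=h has no predecessor
#2=k depends on [0:k]
#3=k depends on [2:k]
#4=m has no predecessor
#5=m depends on [4:m]
sources: [0:k, 1:h, 4:m]
N(rest) = Σ N(rest − s) over sources s of rest; N(one piece) = 1:
  size 1 → [1]=1  [3]=1  [5]=1
  size 2 → [1,3]=2  [1,5]=2  [2,3]=1  [3,5]=2  [4,5]=1
  size 3 → [0,2,3]=1  [1,2,3]=3  [1,3,5]=6  [1,4,5]=3  [2,3,5]=3  [3,4,5]=3
  size 4 → [0,1,2,3]=4  [0,2,3,5]=4  [1,2,3,5]=12  [1,3,4,5]=12  [2,3,4,5]=6
  first=0(k) contributes 30
  first=1(h) contributes 10
  first=4(m) contributes 20
|[w]| = 60

60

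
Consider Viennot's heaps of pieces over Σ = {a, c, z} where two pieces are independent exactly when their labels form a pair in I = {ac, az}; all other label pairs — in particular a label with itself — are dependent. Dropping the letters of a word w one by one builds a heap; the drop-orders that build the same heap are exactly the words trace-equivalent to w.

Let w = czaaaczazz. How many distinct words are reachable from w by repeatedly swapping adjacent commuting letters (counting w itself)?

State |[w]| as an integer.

#0=c has no predecessor
#1=z depends on [0:c]
#2=a has no predecessor
#3=a depends on [2:a]
#4=a depends on [3:a]
#5=c depends on [1:z]
#6=z depends on [5:c]
#7=a depends on [4:a]
#8=z depends on [6:z]
#9=z depends on [8:z]
sources: [0:c, 2:a]
N(rest) = Σ N(rest − s) over sources s of rest; N(one piece) = 1:
  size 1 → [7]=1  [9]=1
  size 2 → [4,7]=1  [7,9]=2  [8,9]=1
  size 3 → [3,4,7]=1  [4,7,9]=3  [6,8,9]=1  [7,8,9]=3
  size 4 → [2,3,4,7]=1  [3,4,7,9]=4  [4,7,8,9]=6  [5,6,8,9]=1  [6,7,8,9]=4
  size 5 → [1,5,6,8,9]=1  [2,3,4,7,9]=5  [3,4,7,8,9]=10  [4,6,7,8,9]=10  [5,6,7,8,9]=5
  size 6 → [0,1,5,6,8,9]=1  [1,5,6,7,8,9]=6  [2,3,4,7,8,9]=15  [3,4,6,7,8,9]=20  [4,5,6,7,8,9]=15
  size 7 → [0,1,5,6,7,8,9]=7  [1,4,5,6,7,8,9]=21  [2,3,4,6,7,8,9]=35  [3,4,5,6,7,8,9]=35
  size 8 → [0,1,4,5,6,7,8,9]=28  [1,3,4,5,6,7,8,9]=56  [2,3,4,5,6,7,8,9]=70
  first=0(c) contributes 126
  first=2(a) contributes 84
|[w]| = 210

210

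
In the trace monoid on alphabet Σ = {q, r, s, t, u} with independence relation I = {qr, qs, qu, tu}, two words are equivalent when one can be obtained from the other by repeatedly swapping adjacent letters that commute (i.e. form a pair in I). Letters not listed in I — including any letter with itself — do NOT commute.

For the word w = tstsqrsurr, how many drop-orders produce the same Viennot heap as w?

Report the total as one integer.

drop 0:t onto floor
drop 1:s onto {0:t}
drop 2:t onto {1:s}
drop 3:s onto {2:t}
drop 4:q onto {2:t}
drop 5:r onto {3:s}
drop 6:s onto {5:r}
drop 7:u onto {6:s}
drop 8:r onto {7:u}
drop 9:r onto {8:r}
ground layer = {0:t}
drop-orders for the pieces not yet dropped (sum over which currently-grounded one goes next):
  1 to go: {4} 1  {9} 1
  2 to go: {4,9} 2  {8,9} 1
  3 to go: {4,8,9} 3  {7,8,9} 1
  4 to go: {4,7,8,9} 4  {6,7,8,9} 1
  5 to go: {4,6,7,8,9} 5  {5,6,7,8,9} 1
  6 to go: {3,5,6,7,8,9} 1  {4,5,6,7,8,9} 6
  7 to go: {3,4,5,6,7,8,9} 7
  8 to go: {2,3,4,5,6,7,8,9} 7
  if 0:t drops first: 7 orders

7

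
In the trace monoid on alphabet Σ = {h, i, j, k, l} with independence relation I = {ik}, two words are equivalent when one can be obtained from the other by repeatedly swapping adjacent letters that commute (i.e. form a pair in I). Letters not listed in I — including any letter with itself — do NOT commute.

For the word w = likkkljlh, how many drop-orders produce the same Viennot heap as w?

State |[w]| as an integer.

4

piece 0:l — minimal
piece 1:i rests on {0:l}
piece 2:k rests on {0:l}
piece 3:k rests on {2:k}
piece 4:k rests on {3:k}
piece 5:l rests on {1:i, 4:k}
piece 6:j rests on {5:l}
piece 7:l rests on {6:j}
piece 8:h rests on {7:l}
minimal pieces: {0:l}
ways to finish when only these pieces remain (= sum over removing one remaining piece with nothing left below it):
  1 left: {8}→1
  2 left: {7,8}→1
  3 left: {6,7,8}→1
  4 left: {5,6,7,8}→1
  5 left: {1,5,6,7,8}→1  {4,5,6,7,8}→1
  6 left: {1,4,5,6,7,8}→2  {3,4,5,6,7,8}→1
  7 left: {1,3,4,5,6,7,8}→3  {2,3,4,5,6,7,8}→1
  placing 0:l first → 4 extensions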